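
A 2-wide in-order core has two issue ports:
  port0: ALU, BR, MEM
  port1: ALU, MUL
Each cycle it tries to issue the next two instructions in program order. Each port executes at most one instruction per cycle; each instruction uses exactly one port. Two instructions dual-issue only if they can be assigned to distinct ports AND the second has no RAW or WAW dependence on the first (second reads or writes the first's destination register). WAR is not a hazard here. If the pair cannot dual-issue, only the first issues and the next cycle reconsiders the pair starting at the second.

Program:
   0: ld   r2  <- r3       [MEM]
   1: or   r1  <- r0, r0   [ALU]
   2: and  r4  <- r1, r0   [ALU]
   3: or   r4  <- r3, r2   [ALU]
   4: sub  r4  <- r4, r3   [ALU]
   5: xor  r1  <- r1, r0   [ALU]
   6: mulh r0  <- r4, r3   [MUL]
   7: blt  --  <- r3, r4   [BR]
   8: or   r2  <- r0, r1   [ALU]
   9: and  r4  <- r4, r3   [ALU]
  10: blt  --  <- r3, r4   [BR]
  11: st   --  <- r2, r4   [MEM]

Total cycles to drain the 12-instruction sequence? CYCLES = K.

CYCLES = 8

  cy0 -> i0/i1 (ld.MEM or.ALU) dual
  cy1 -> i2 (and.ALU) WAW r4
  cy2 -> i3 (or.ALU) RAW+WAW r4
  cy3 -> i4/i5 (sub.ALU xor.ALU) dual
  cy4 -> i6/i7 (mulh.MUL blt.BR) dual
  cy5 -> i8/i9 (or.ALU and.ALU) dual
  cy6 -> i10 (blt.BR) no-port BR/MEM
  cy7 -> i11 (st.MEM) tail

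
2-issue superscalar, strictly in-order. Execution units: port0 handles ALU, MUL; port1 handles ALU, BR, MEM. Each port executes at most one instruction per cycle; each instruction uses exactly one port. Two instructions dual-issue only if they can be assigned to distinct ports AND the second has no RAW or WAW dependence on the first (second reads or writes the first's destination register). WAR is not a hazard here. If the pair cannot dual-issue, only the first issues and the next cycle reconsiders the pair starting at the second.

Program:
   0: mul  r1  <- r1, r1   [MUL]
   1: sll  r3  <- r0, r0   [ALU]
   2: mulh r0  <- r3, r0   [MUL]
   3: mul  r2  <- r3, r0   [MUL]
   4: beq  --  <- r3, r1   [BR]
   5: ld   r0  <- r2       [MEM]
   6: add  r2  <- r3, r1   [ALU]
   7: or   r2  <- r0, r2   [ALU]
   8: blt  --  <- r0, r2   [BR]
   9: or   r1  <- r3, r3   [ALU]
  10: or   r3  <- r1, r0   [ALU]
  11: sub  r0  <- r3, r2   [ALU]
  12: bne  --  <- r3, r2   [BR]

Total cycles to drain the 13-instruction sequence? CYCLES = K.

CYCLES = 8

#0 head=0: mul sll i0/i1 2-wide
#1 head=2: mulh i2 no-port MUL/MUL
#2 head=3: mul beq i3/i4 2-wide
#3 head=5: ld add i5/i6 2-wide
#4 head=7: or i7 RAW r2
#5 head=8: blt or i8/i9 2-wide
#6 head=10: or i10 RAW r3
#7 head=11: sub bne i11/i12 2-wide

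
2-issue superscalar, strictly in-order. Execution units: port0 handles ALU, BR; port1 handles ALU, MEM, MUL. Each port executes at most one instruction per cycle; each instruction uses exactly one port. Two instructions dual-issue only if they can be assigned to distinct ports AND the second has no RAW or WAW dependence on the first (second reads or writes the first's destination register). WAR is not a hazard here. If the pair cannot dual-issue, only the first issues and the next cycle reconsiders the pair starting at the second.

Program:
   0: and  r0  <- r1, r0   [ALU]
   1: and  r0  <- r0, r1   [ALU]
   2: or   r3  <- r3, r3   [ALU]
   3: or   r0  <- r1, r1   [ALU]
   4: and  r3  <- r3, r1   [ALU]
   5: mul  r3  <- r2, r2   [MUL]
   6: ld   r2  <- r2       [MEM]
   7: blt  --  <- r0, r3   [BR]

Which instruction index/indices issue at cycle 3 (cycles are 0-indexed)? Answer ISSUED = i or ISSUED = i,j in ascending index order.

ISSUED = 5

#0 head=0: and i0 RAW+WAW r0
#1 head=1: and;or i1/i2 dual
#2 head=3: or;and i3/i4 dual
#3 head=5: mul i5 no-port MUL/MEM
#4 head=6: ld;blt i6/i7 dual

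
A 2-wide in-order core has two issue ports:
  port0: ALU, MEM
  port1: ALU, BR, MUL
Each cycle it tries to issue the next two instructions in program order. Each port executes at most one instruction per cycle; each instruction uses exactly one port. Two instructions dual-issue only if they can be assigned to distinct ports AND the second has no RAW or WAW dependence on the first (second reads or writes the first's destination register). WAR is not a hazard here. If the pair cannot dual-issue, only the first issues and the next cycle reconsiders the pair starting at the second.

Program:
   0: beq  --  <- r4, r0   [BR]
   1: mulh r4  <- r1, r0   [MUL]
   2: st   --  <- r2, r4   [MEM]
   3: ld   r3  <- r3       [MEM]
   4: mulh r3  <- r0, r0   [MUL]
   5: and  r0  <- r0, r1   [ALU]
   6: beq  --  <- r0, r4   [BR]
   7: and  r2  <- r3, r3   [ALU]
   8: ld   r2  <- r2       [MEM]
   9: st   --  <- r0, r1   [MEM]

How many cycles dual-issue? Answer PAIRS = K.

PAIRS = 2

c0: i0 beq.BR  no-port BR/MUL
c1: i1 mulh.MUL  RAW r4
c2: i2 st.MEM  no-port MEM/MEM
c3: i3 ld.MEM  WAW r3
c4: i4+i5 mulh.MUL and.ALU  pair
c5: i6+i7 beq.BR and.ALU  pair
c6: i8 ld.MEM  no-port MEM/MEM
c7: i9 st.MEM  tail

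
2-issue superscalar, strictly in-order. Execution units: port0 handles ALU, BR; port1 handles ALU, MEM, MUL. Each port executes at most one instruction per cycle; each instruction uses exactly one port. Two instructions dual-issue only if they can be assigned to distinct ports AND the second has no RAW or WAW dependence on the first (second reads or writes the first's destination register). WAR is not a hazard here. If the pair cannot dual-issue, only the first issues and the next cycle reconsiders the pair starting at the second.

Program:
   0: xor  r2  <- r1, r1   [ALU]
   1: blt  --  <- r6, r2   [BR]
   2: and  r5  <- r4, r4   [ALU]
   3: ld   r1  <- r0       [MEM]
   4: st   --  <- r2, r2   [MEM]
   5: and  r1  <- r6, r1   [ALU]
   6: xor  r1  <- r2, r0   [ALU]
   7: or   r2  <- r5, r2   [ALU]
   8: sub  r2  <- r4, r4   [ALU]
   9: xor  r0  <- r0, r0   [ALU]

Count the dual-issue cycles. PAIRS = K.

PAIRS = 4

c0: i0 xor  RAW r2
c1: i1&i2 blt;and  2-wide
c2: i3 ld  no-port MEM/MEM
c3: i4&i5 st;and  2-wide
c4: i6&i7 xor;or  2-wide
c5: i8&i9 sub;xor  2-wide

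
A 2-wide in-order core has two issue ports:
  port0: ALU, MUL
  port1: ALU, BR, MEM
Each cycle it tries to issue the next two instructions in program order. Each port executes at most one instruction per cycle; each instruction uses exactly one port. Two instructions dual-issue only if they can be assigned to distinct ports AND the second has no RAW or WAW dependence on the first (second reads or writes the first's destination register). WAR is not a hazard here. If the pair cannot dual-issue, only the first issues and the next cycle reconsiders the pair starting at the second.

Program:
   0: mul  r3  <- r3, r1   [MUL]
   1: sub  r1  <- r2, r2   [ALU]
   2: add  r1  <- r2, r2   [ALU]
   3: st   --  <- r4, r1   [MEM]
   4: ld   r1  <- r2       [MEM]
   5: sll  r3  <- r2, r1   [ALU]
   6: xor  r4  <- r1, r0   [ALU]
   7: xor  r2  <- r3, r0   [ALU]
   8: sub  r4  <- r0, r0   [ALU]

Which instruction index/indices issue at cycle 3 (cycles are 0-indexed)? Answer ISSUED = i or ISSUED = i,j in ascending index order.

c0: i0&i1 mul.MUL+sub.ALU  2-wide
c1: i2 add.ALU  RAW r1
c2: i3 st.MEM  no-port MEM/MEM
c3: i4 ld.MEM  RAW r1
c4: i5&i6 sll.ALU+xor.ALU  2-wide
c5: i7&i8 xor.ALU+sub.ALU  2-wide

ISSUED = 4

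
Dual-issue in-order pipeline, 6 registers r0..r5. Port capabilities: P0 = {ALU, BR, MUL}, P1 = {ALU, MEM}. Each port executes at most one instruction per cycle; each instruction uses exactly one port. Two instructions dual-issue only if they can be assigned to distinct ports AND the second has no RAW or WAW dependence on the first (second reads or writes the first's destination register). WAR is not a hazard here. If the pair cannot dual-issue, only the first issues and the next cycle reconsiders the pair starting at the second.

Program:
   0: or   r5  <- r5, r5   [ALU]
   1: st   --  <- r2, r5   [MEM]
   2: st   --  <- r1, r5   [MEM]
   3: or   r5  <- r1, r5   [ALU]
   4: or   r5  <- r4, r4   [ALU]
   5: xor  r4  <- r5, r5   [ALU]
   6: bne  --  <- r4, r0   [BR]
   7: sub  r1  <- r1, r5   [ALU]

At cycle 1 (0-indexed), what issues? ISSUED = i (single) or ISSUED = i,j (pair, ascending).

#0 head=0: or i0 RAW r5
#1 head=1: st i1 no-port MEM/MEM
#2 head=2: st or i2+i3 dual
#3 head=4: or i4 RAW r5
#4 head=5: xor i5 RAW r4
#5 head=6: bne sub i6+i7 dual

ISSUED = 1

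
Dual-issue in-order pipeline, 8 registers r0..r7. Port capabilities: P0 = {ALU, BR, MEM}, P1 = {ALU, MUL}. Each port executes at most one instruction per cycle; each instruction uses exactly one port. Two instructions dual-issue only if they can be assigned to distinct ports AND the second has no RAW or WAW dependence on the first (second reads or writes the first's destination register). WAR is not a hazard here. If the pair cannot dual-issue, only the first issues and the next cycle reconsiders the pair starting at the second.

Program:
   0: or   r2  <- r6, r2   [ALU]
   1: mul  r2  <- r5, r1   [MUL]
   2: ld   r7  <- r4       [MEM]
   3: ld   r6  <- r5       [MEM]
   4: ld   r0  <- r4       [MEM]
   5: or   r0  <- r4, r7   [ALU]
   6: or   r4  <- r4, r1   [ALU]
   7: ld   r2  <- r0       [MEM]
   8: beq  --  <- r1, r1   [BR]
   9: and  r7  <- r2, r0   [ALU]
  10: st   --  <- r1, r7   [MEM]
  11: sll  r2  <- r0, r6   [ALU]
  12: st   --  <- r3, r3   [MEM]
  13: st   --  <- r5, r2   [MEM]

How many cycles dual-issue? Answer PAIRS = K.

c0: i0 or.ALU  WAW r2
c1: i1,i2 mul.MUL;ld.MEM  dual
c2: i3 ld.MEM  no-port MEM/MEM
c3: i4 ld.MEM  WAW r0
c4: i5,i6 or.ALU;or.ALU  dual
c5: i7 ld.MEM  no-port MEM/BR
c6: i8,i9 beq.BR;and.ALU  dual
c7: i10,i11 st.MEM;sll.ALU  dual
c8: i12 st.MEM  no-port MEM/MEM
c9: i13 st.MEM  tail

PAIRS = 4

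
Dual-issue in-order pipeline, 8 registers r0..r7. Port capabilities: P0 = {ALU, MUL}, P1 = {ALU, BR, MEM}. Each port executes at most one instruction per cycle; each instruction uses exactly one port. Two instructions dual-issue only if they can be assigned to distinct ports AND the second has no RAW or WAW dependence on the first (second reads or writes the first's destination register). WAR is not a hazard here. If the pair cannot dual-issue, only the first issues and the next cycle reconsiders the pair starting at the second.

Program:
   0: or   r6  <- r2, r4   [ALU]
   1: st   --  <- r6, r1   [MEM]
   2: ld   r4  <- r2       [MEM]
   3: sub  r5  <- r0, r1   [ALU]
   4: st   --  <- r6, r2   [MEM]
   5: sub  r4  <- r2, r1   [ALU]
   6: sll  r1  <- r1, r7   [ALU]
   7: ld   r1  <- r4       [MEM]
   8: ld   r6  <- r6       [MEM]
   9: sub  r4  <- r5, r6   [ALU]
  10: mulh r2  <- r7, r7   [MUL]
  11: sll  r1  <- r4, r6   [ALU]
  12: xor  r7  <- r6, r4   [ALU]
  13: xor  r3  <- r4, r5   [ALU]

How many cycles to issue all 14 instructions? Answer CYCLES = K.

CYCLES = 10

[0] i0  or  -- RAW r6
[1] i1  st  -- no-port MEM/MEM
[2] i2+i3  ld sub  -- dual
[3] i4+i5  st sub  -- dual
[4] i6  sll  -- WAW r1
[5] i7  ld  -- no-port MEM/MEM
[6] i8  ld  -- RAW r6
[7] i9+i10  sub mulh  -- dual
[8] i11+i12  sll xor  -- dual
[9] i13  xor  -- tail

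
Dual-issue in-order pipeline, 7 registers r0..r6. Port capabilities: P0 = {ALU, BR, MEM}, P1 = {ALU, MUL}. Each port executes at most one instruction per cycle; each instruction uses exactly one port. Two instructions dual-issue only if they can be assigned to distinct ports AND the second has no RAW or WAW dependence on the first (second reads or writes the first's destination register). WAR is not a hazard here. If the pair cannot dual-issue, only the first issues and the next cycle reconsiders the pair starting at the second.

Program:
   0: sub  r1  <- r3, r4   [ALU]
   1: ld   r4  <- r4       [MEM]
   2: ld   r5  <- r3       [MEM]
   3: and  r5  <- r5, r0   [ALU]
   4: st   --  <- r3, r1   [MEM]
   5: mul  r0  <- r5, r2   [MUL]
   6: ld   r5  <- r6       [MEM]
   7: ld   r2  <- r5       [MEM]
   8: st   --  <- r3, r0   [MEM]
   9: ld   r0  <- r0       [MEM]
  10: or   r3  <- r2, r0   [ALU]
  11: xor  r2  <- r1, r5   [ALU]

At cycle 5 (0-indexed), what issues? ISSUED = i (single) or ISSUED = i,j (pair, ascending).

ISSUED = 8

  cy0 -> i0/i1 (sub.ALU ld.MEM) pair
  cy1 -> i2 (ld.MEM) RAW+WAW r5
  cy2 -> i3/i4 (and.ALU st.MEM) pair
  cy3 -> i5/i6 (mul.MUL ld.MEM) pair
  cy4 -> i7 (ld.MEM) no-port MEM/MEM
  cy5 -> i8 (st.MEM) no-port MEM/MEM
  cy6 -> i9 (ld.MEM) RAW r0
  cy7 -> i10/i11 (or.ALU xor.ALU) pair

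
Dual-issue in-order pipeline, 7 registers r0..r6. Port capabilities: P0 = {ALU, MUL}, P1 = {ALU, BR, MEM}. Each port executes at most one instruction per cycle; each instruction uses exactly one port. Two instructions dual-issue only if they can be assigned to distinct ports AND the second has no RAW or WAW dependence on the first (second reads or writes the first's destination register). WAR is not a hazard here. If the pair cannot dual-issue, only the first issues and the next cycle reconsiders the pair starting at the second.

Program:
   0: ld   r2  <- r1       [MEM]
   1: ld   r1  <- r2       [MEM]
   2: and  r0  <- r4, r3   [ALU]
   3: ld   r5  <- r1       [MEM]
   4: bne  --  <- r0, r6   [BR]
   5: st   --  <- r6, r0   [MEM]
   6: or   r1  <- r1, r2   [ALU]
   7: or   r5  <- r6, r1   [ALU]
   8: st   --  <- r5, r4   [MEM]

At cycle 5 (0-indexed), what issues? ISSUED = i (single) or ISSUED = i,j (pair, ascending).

ISSUED = 7

#0 head=0: ld i0 no-port MEM/MEM
#1 head=1: ld and i1+i2 dual
#2 head=3: ld i3 no-port MEM/BR
#3 head=4: bne i4 no-port BR/MEM
#4 head=5: st or i5+i6 dual
#5 head=7: or i7 RAW r5
#6 head=8: st i8 tail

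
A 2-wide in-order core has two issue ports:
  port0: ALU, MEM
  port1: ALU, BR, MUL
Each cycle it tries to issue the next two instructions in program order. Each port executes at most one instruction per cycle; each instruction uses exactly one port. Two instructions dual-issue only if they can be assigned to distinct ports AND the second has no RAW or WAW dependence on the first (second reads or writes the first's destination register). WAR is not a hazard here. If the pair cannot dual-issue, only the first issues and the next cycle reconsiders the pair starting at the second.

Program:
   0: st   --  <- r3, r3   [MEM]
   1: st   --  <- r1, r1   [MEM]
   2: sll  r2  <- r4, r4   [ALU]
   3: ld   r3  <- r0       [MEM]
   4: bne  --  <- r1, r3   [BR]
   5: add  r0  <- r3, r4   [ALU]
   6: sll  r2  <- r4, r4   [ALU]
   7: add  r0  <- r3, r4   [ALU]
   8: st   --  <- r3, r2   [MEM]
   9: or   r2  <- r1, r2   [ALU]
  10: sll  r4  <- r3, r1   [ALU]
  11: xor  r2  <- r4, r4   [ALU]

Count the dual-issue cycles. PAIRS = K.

  cy0 -> i0 (st) no-port MEM/MEM
  cy1 -> i1&i2 (st sll) 2-wide
  cy2 -> i3 (ld) RAW r3
  cy3 -> i4&i5 (bne add) 2-wide
  cy4 -> i6&i7 (sll add) 2-wide
  cy5 -> i8&i9 (st or) 2-wide
  cy6 -> i10 (sll) RAW r4
  cy7 -> i11 (xor) tail

PAIRS = 4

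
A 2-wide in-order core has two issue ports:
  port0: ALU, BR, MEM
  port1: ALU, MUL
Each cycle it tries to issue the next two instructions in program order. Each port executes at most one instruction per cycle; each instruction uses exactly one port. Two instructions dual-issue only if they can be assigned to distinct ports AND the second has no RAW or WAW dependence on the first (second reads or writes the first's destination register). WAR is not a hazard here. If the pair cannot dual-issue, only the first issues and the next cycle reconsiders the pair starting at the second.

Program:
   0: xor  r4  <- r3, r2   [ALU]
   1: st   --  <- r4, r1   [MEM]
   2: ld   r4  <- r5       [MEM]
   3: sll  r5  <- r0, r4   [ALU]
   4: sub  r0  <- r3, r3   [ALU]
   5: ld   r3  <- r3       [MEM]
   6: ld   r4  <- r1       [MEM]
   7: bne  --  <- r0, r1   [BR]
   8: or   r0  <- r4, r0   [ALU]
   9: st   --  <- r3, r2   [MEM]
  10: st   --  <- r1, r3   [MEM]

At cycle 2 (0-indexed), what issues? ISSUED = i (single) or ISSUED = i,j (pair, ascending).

0. xor.ALU @i0  | RAW r4
1. st.MEM @i1  | no-port MEM/MEM
2. ld.MEM @i2  | RAW r4
3. sll.ALU;sub.ALU @i3+i4  | pair
4. ld.MEM @i5  | no-port MEM/MEM
5. ld.MEM @i6  | no-port MEM/BR
6. bne.BR;or.ALU @i7+i8  | pair
7. st.MEM @i9  | no-port MEM/MEM
8. st.MEM @i10  | tail

ISSUED = 2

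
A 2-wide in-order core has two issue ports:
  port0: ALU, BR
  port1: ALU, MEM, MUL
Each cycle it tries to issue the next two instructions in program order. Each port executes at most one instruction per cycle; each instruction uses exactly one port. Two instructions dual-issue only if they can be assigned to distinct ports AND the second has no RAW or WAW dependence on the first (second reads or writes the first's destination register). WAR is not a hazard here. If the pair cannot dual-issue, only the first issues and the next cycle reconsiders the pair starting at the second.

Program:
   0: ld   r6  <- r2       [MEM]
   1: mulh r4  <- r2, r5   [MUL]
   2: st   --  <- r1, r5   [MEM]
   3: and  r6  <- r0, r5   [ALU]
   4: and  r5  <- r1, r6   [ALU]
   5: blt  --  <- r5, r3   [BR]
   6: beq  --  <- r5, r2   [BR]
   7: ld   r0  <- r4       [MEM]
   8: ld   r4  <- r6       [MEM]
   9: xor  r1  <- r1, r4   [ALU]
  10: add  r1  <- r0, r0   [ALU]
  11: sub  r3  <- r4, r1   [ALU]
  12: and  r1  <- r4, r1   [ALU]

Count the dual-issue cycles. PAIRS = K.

PAIRS = 3

c0: i0 ld.MEM  no-port MEM/MUL
c1: i1 mulh.MUL  no-port MUL/MEM
c2: i2+i3 st.MEM/and.ALU  dual
c3: i4 and.ALU  RAW r5
c4: i5 blt.BR  no-port BR/BR
c5: i6+i7 beq.BR/ld.MEM  dual
c6: i8 ld.MEM  RAW r4
c7: i9 xor.ALU  WAW r1
c8: i10 add.ALU  RAW r1
c9: i11+i12 sub.ALU/and.ALU  dual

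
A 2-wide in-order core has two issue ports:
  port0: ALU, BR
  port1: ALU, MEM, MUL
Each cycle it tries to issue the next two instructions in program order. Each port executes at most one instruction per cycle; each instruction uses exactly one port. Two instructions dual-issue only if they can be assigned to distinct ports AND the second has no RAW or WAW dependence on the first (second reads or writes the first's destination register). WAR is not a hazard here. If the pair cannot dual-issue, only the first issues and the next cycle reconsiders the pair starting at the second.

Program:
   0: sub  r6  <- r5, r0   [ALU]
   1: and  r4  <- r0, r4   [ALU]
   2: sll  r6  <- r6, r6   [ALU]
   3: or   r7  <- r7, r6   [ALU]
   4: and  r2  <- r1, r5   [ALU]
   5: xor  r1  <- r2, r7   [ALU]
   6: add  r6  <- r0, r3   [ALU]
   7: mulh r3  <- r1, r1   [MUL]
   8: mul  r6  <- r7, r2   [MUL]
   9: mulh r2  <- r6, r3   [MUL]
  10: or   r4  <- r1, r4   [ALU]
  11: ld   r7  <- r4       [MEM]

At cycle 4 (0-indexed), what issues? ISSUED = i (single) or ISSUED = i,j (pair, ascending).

  cy0 -> i0&i1 (sub and) dual
  cy1 -> i2 (sll) RAW r6
  cy2 -> i3&i4 (or and) dual
  cy3 -> i5&i6 (xor add) dual
  cy4 -> i7 (mulh) no-port MUL/MUL
  cy5 -> i8 (mul) no-port MUL/MUL
  cy6 -> i9&i10 (mulh or) dual
  cy7 -> i11 (ld) tail

ISSUED = 7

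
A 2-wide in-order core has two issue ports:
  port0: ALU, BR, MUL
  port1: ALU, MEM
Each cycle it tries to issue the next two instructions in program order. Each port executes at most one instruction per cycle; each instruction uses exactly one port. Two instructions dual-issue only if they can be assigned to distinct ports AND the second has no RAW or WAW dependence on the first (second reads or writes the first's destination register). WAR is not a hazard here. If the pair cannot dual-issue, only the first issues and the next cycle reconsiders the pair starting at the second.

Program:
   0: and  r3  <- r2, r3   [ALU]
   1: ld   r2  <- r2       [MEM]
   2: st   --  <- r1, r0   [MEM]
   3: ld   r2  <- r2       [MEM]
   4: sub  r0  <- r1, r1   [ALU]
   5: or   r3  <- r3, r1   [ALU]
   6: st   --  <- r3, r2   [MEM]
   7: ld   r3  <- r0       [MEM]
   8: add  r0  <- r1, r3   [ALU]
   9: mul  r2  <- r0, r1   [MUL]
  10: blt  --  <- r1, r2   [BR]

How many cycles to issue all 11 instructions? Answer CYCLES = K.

CYCLES = 9

  cy0 -> i0&i1 (and.ALU+ld.MEM) pair
  cy1 -> i2 (st.MEM) no-port MEM/MEM
  cy2 -> i3&i4 (ld.MEM+sub.ALU) pair
  cy3 -> i5 (or.ALU) RAW r3
  cy4 -> i6 (st.MEM) no-port MEM/MEM
  cy5 -> i7 (ld.MEM) RAW r3
  cy6 -> i8 (add.ALU) RAW r0
  cy7 -> i9 (mul.MUL) no-port MUL/BR
  cy8 -> i10 (blt.BR) tail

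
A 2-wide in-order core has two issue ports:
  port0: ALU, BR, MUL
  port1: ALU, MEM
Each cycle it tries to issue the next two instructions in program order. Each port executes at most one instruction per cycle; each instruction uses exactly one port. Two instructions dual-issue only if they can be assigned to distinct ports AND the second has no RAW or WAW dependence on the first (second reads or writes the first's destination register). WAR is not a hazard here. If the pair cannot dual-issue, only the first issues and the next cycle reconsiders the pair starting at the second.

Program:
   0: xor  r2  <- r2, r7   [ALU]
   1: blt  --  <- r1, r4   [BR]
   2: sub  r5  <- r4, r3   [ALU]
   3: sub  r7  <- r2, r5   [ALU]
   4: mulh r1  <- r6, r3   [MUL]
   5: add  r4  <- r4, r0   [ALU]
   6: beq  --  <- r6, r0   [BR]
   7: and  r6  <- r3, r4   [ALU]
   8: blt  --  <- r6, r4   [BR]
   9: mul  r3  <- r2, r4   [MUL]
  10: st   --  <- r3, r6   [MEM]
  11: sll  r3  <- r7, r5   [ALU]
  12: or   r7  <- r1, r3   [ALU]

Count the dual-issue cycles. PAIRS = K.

c0: i0,i1 xor.ALU;blt.BR  dual
c1: i2 sub.ALU  RAW r5
c2: i3,i4 sub.ALU;mulh.MUL  dual
c3: i5,i6 add.ALU;beq.BR  dual
c4: i7 and.ALU  RAW r6
c5: i8 blt.BR  no-port BR/MUL
c6: i9 mul.MUL  RAW r3
c7: i10,i11 st.MEM;sll.ALU  dual
c8: i12 or.ALU  tail

PAIRS = 4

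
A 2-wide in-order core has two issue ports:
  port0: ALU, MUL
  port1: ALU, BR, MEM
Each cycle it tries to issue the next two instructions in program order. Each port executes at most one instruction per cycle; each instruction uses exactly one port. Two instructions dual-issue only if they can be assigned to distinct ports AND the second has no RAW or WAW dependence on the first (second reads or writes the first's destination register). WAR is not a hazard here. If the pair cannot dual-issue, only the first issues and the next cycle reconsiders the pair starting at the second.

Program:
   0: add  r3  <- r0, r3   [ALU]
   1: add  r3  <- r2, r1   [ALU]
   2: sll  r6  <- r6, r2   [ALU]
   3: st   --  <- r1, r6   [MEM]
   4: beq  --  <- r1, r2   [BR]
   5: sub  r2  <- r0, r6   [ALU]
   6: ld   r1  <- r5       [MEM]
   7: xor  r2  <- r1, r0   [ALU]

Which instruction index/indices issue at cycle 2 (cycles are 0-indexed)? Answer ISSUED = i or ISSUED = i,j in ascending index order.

c0: i0 add.ALU  WAW r3
c1: i1+i2 add.ALU sll.ALU  2-wide
c2: i3 st.MEM  no-port MEM/BR
c3: i4+i5 beq.BR sub.ALU  2-wide
c4: i6 ld.MEM  RAW r1
c5: i7 xor.ALU  tail

ISSUED = 3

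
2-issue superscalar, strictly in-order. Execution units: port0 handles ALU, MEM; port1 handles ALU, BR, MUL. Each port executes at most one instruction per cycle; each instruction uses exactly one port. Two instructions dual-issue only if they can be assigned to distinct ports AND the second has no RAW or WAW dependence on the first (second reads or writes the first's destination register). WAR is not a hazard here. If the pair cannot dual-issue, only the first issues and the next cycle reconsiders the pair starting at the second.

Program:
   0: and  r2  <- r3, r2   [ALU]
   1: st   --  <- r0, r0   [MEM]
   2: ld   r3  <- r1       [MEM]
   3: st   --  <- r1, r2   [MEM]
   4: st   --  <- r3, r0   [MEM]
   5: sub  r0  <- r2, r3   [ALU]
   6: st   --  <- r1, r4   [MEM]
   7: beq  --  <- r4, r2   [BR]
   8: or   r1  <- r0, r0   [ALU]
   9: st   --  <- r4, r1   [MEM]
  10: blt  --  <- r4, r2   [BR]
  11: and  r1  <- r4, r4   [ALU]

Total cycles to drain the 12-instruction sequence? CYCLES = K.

CYCLES = 8

[0] i0&i1  and.ALU;st.MEM  -- 2-wide
[1] i2  ld.MEM  -- no-port MEM/MEM
[2] i3  st.MEM  -- no-port MEM/MEM
[3] i4&i5  st.MEM;sub.ALU  -- 2-wide
[4] i6&i7  st.MEM;beq.BR  -- 2-wide
[5] i8  or.ALU  -- RAW r1
[6] i9&i10  st.MEM;blt.BR  -- 2-wide
[7] i11  and.ALU  -- tail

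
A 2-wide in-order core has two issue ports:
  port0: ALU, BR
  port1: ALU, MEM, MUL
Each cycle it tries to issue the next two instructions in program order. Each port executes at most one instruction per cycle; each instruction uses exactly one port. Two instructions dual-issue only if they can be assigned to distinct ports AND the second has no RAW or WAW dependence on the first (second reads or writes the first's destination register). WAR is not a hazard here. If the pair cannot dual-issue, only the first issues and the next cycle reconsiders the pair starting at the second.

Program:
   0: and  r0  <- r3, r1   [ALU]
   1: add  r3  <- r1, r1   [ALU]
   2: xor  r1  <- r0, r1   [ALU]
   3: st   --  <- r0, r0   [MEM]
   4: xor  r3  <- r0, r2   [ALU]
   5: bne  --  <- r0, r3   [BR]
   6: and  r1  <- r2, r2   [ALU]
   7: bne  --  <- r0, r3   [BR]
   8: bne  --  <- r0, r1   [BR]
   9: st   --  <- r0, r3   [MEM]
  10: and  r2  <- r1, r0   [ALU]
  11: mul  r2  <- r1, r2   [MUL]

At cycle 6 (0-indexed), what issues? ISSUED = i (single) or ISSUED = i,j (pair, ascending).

ISSUED = 10

[0] i0/i1  and.ALU;add.ALU  -- dual
[1] i2/i3  xor.ALU;st.MEM  -- dual
[2] i4  xor.ALU  -- RAW r3
[3] i5/i6  bne.BR;and.ALU  -- dual
[4] i7  bne.BR  -- no-port BR/BR
[5] i8/i9  bne.BR;st.MEM  -- dual
[6] i10  and.ALU  -- RAW+WAW r2
[7] i11  mul.MUL  -- tail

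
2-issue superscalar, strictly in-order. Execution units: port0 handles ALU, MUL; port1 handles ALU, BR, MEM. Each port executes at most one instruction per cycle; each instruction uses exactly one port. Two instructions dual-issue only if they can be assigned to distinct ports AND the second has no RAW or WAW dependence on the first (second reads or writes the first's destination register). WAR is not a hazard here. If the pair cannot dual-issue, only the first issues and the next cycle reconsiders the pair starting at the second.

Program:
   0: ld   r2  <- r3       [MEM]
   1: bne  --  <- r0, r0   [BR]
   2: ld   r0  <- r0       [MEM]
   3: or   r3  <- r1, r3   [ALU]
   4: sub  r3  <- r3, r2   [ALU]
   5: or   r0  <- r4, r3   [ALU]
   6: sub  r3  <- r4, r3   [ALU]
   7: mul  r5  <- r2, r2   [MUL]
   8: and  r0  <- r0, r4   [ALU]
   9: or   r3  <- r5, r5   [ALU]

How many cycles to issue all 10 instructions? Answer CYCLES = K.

CYCLES = 7

0. ld.MEM @i0  | no-port MEM/BR
1. bne.BR @i1  | no-port BR/MEM
2. ld.MEM/or.ALU @i2+i3  | 2-wide
3. sub.ALU @i4  | RAW r3
4. or.ALU/sub.ALU @i5+i6  | 2-wide
5. mul.MUL/and.ALU @i7+i8  | 2-wide
6. or.ALU @i9  | tail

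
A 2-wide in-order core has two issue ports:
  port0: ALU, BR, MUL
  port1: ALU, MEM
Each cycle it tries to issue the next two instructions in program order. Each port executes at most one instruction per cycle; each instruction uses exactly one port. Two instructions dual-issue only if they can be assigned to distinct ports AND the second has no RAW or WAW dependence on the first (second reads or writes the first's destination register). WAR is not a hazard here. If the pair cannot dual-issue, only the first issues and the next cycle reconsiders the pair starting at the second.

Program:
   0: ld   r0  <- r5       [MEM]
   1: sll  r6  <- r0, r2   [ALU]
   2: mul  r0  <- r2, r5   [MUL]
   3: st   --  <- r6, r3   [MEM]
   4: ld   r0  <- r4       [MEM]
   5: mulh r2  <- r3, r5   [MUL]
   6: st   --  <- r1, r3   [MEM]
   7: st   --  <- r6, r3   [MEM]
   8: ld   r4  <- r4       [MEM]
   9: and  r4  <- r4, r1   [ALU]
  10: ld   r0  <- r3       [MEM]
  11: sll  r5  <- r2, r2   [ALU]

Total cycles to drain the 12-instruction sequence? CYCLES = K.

CYCLES = 9

[0] i0  ld.MEM  -- RAW r0
[1] i1,i2  sll.ALU mul.MUL  -- dual
[2] i3  st.MEM  -- no-port MEM/MEM
[3] i4,i5  ld.MEM mulh.MUL  -- dual
[4] i6  st.MEM  -- no-port MEM/MEM
[5] i7  st.MEM  -- no-port MEM/MEM
[6] i8  ld.MEM  -- RAW+WAW r4
[7] i9,i10  and.ALU ld.MEM  -- dual
[8] i11  sll.ALU  -- tail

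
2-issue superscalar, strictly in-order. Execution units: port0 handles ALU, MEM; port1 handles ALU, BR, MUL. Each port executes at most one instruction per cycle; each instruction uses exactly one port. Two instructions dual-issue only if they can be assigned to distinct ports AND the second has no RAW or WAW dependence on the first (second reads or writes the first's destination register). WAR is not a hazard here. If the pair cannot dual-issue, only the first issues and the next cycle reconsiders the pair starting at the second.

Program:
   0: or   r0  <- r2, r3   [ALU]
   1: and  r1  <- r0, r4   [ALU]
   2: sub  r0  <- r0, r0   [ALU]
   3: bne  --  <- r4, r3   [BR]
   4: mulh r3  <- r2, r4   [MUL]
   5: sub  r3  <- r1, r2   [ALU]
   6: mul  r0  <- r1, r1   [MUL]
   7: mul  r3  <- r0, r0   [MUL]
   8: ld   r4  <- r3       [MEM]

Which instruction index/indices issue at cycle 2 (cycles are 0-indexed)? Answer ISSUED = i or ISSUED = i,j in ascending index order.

c0: i0 or.ALU  RAW r0
c1: i1/i2 and.ALU+sub.ALU  pair
c2: i3 bne.BR  no-port BR/MUL
c3: i4 mulh.MUL  WAW r3
c4: i5/i6 sub.ALU+mul.MUL  pair
c5: i7 mul.MUL  RAW r3
c6: i8 ld.MEM  tail

ISSUED = 3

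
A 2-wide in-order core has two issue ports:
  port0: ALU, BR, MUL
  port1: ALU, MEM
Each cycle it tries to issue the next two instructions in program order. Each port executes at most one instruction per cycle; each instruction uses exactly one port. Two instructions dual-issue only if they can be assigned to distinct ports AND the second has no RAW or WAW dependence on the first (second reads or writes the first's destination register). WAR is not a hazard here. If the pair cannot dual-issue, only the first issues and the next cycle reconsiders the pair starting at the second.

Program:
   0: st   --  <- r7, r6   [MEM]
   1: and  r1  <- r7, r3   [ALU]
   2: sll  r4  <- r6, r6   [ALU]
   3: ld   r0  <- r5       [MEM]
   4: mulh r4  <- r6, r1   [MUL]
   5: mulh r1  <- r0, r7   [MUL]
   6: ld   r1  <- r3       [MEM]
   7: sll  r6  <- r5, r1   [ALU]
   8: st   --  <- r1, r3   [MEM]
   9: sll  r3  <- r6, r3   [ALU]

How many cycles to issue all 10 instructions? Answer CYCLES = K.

CYCLES = 7

[0] i0,i1  st+and  -- pair
[1] i2,i3  sll+ld  -- pair
[2] i4  mulh  -- no-port MUL/MUL
[3] i5  mulh  -- WAW r1
[4] i6  ld  -- RAW r1
[5] i7,i8  sll+st  -- pair
[6] i9  sll  -- tail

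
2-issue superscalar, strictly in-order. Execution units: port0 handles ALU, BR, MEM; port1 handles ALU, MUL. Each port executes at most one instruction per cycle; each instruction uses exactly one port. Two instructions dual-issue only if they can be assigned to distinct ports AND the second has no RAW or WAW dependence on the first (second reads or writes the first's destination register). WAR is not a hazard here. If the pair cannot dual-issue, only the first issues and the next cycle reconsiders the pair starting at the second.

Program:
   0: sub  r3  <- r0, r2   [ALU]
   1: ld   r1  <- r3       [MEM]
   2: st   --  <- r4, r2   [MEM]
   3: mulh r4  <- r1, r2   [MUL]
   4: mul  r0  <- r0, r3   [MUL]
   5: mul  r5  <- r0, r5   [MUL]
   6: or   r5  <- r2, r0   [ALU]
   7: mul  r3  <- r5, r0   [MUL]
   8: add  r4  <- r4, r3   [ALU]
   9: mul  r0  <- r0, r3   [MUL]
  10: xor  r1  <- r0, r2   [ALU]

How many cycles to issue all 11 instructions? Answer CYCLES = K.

#0 head=0: sub i0 RAW r3
#1 head=1: ld i1 no-port MEM/MEM
#2 head=2: st mulh i2+i3 pair
#3 head=4: mul i4 no-port MUL/MUL
#4 head=5: mul i5 WAW r5
#5 head=6: or i6 RAW r5
#6 head=7: mul i7 RAW r3
#7 head=8: add mul i8+i9 pair
#8 head=10: xor i10 tail

CYCLES = 9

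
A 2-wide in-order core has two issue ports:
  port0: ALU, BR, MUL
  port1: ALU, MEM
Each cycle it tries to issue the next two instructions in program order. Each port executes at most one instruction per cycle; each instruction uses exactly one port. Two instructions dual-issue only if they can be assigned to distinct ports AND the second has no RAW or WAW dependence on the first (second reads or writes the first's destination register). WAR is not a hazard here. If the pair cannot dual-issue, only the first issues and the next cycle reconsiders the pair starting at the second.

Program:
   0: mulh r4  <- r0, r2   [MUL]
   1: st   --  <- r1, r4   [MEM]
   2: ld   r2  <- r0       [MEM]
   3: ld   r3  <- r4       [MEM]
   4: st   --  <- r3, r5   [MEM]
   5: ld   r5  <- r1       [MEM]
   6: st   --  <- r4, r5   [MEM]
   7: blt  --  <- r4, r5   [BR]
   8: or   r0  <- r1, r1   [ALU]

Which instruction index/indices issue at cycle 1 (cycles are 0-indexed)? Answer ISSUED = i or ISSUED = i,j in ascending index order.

ISSUED = 1

c0: i0 mulh  RAW r4
c1: i1 st  no-port MEM/MEM
c2: i2 ld  no-port MEM/MEM
c3: i3 ld  no-port MEM/MEM
c4: i4 st  no-port MEM/MEM
c5: i5 ld  no-port MEM/MEM
c6: i6,i7 st+blt  dual
c7: i8 or  tail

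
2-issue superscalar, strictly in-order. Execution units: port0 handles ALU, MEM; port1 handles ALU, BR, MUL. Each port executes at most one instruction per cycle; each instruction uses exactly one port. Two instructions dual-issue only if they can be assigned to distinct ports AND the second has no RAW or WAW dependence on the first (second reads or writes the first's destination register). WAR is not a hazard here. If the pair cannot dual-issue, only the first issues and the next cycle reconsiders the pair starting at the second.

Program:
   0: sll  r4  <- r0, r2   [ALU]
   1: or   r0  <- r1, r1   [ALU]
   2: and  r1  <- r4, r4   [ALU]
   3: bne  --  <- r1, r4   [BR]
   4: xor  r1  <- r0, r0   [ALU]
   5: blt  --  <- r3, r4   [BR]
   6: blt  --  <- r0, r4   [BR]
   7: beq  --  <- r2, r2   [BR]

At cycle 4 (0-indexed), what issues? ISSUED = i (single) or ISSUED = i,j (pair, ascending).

ISSUED = 6

#0 head=0: sll.ALU;or.ALU i0+i1 pair
#1 head=2: and.ALU i2 RAW r1
#2 head=3: bne.BR;xor.ALU i3+i4 pair
#3 head=5: blt.BR i5 no-port BR/BR
#4 head=6: blt.BR i6 no-port BR/BR
#5 head=7: beq.BR i7 tail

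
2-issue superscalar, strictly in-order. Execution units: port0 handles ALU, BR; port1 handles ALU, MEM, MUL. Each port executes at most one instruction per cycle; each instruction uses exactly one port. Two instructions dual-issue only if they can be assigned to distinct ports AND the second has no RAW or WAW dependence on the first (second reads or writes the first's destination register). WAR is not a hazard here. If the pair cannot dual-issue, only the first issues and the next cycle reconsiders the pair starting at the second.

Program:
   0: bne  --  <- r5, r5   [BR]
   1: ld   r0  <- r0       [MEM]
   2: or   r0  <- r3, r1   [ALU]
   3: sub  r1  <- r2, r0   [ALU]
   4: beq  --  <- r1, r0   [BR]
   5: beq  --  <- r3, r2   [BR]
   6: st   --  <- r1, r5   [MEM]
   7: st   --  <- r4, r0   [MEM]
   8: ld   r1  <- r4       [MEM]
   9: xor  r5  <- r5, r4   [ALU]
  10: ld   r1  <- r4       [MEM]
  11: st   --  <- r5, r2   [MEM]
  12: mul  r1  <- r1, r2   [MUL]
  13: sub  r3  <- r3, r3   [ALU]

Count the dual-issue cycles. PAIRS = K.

[0] i0/i1  bne.BR;ld.MEM  -- dual
[1] i2  or.ALU  -- RAW r0
[2] i3  sub.ALU  -- RAW r1
[3] i4  beq.BR  -- no-port BR/BR
[4] i5/i6  beq.BR;st.MEM  -- dual
[5] i7  st.MEM  -- no-port MEM/MEM
[6] i8/i9  ld.MEM;xor.ALU  -- dual
[7] i10  ld.MEM  -- no-port MEM/MEM
[8] i11  st.MEM  -- no-port MEM/MUL
[9] i12/i13  mul.MUL;sub.ALU  -- dual

PAIRS = 4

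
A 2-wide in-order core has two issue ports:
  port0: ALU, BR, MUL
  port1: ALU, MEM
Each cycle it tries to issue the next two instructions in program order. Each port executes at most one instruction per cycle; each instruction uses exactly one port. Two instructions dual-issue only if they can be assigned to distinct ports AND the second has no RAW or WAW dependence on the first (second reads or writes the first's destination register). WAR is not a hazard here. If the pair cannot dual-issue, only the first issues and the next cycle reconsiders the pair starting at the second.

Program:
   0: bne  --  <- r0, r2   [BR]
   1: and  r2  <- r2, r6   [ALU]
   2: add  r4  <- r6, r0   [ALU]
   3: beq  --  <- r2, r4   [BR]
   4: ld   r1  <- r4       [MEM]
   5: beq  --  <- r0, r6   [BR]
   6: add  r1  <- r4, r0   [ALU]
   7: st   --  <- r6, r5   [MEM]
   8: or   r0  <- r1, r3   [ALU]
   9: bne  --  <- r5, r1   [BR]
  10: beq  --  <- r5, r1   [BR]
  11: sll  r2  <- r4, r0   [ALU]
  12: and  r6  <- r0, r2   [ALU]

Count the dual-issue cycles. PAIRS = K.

  cy0 -> i0,i1 (bne/and) pair
  cy1 -> i2 (add) RAW r4
  cy2 -> i3,i4 (beq/ld) pair
  cy3 -> i5,i6 (beq/add) pair
  cy4 -> i7,i8 (st/or) pair
  cy5 -> i9 (bne) no-port BR/BR
  cy6 -> i10,i11 (beq/sll) pair
  cy7 -> i12 (and) tail

PAIRS = 5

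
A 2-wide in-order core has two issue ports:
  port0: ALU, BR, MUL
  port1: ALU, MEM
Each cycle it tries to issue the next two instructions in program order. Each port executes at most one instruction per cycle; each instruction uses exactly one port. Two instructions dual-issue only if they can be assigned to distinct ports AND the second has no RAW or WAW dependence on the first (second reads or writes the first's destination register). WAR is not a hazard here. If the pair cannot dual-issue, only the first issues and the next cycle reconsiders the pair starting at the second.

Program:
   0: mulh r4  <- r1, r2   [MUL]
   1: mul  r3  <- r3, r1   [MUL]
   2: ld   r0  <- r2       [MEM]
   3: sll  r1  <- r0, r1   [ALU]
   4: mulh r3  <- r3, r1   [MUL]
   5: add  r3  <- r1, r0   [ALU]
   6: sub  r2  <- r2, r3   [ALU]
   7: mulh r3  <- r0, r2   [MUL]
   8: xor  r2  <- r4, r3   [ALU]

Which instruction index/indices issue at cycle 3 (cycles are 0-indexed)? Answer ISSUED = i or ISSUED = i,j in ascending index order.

#0 head=0: mulh i0 no-port MUL/MUL
#1 head=1: mul+ld i1/i2 dual
#2 head=3: sll i3 RAW r1
#3 head=4: mulh i4 WAW r3
#4 head=5: add i5 RAW r3
#5 head=6: sub i6 RAW r2
#6 head=7: mulh i7 RAW r3
#7 head=8: xor i8 tail

ISSUED = 4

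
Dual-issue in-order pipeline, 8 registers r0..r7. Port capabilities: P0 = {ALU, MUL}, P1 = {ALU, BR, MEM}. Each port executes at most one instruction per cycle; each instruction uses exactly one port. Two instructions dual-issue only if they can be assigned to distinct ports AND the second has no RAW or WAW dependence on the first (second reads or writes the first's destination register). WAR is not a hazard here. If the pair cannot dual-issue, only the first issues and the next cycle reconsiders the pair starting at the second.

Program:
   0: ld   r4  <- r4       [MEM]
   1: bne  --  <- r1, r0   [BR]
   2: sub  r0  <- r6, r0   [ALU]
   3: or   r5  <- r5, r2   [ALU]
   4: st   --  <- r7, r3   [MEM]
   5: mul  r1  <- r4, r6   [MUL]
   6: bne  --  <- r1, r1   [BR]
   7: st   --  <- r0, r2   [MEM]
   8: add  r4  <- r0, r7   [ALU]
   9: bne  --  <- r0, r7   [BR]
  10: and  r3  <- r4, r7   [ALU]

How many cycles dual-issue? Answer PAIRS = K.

[0] i0  ld.MEM  -- no-port MEM/BR
[1] i1/i2  bne.BR;sub.ALU  -- 2-wide
[2] i3/i4  or.ALU;st.MEM  -- 2-wide
[3] i5  mul.MUL  -- RAW r1
[4] i6  bne.BR  -- no-port BR/MEM
[5] i7/i8  st.MEM;add.ALU  -- 2-wide
[6] i9/i10  bne.BR;and.ALU  -- 2-wide

PAIRS = 4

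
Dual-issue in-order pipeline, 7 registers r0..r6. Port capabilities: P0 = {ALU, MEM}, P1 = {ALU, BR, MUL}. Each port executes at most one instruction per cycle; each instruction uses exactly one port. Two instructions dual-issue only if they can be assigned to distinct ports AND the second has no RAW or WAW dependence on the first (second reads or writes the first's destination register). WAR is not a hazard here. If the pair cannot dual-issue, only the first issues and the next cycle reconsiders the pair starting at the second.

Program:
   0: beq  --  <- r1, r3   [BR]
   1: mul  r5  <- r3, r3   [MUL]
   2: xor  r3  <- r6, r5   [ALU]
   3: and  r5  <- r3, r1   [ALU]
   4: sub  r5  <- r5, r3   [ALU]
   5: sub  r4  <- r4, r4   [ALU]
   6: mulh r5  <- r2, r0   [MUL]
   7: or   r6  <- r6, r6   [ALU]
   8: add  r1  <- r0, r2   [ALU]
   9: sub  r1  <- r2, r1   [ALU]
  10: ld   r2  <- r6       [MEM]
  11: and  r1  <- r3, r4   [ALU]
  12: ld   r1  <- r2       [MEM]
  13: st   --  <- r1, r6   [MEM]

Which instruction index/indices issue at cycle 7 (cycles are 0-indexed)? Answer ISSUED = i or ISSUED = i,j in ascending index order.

ISSUED = 9,10

0. beq @i0  | no-port BR/MUL
1. mul @i1  | RAW r5
2. xor @i2  | RAW r3
3. and @i3  | RAW+WAW r5
4. sub/sub @i4,i5  | dual
5. mulh/or @i6,i7  | dual
6. add @i8  | RAW+WAW r1
7. sub/ld @i9,i10  | dual
8. and @i11  | WAW r1
9. ld @i12  | no-port MEM/MEM
10. st @i13  | tail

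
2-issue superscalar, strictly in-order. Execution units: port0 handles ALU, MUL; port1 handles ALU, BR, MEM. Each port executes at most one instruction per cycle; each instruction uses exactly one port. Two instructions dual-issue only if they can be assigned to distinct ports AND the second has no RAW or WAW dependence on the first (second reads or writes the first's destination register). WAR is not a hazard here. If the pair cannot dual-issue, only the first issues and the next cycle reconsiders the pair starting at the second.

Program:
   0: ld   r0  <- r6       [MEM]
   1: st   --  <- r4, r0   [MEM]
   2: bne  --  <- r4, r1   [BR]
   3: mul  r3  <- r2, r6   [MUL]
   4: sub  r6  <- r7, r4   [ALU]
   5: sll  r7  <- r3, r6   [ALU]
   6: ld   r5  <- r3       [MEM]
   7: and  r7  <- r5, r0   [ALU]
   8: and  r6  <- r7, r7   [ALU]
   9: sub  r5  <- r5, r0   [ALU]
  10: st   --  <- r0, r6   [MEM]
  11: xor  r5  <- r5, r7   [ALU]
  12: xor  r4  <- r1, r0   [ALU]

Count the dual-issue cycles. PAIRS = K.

PAIRS = 4

c0: i0 ld  no-port MEM/MEM
c1: i1 st  no-port MEM/BR
c2: i2/i3 bne/mul  dual
c3: i4 sub  RAW r6
c4: i5/i6 sll/ld  dual
c5: i7 and  RAW r7
c6: i8/i9 and/sub  dual
c7: i10/i11 st/xor  dual
c8: i12 xor  tail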